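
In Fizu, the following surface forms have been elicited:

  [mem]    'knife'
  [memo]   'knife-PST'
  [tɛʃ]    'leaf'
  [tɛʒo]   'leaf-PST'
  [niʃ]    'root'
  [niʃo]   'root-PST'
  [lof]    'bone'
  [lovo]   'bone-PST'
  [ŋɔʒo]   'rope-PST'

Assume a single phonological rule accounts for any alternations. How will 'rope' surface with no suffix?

'leaf' shows [ʃ] ~ [ʒ] at the end of the stem ([tɛʃ] vs [tɛʒo]).
If /ʃ/ were underlying and a rule turned it into [ʒ] before the PST suffix, 'root' would also alternate; but it has [ʃ] in both [niʃ] and [niʃo].
The underlying segment must be /ʒ/; voiced obstruents become voiceless word-finally, yielding [ʃ] there.
From [ŋɔʒo] the stem 'rope' is /ŋɔʒ/; word-finally this yields [ŋɔʃ].

[ŋɔʃ]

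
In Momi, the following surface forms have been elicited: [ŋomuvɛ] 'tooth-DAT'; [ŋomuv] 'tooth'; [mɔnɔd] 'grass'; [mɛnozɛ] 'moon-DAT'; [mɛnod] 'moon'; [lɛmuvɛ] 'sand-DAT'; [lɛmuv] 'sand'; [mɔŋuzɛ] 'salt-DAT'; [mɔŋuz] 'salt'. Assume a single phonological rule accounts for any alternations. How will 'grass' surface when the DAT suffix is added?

[mɔnɔzɛ]

'moon' shows [z] ~ [d] at the end of the stem ([mɛnozɛ] vs [mɛnod]).
If /z/ were underlying and a rule turned it into [d] in isolation, 'salt' would also alternate; but it has [z] in both [mɔŋuzɛ] and [mɔŋuz].
The underlying segment must be /d/; voiced stops become fricatives between vowels, yielding [z] there.
The one attested form of 'grass', [mɔnɔd], shows underlying /mɔnɔd/. Applying the same rule between vowels gives [mɔnɔzɛ].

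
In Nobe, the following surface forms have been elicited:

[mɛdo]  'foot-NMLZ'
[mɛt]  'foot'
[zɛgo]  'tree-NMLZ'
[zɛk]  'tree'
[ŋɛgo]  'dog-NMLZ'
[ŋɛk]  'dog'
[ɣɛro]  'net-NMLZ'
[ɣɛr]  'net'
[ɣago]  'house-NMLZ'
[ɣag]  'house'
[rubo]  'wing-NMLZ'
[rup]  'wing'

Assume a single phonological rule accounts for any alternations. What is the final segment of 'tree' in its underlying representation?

/k/

In [zɛgo] and [zɛk] the final segment of 'tree' alternates: [g] ~ [k].
If /g/ were underlying and a rule turned it into [k] in isolation, 'house' would also alternate; but it has [g] in both [ɣago] and [ɣag].
The underlying segment must be /k/; voiceless stops become voiced between vowels, yielding [g] there.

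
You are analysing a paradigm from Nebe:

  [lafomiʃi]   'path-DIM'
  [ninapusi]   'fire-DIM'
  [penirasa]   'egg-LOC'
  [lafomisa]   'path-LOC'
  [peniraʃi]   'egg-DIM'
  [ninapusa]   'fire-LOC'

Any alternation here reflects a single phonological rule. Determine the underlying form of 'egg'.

/peniraʃ/

'egg' shows [ʃ] ~ [s] at the end of the stem ([peniraʃi] vs [penirasa]).
The stem 'fire' ([ninapusi], [ninapusa]) shows [s] unchanged in both environments, so [s] cannot be basic with [ʃ] derived before the DIM suffix.
The alternation reflects depalatalization: palato-alveolar /ʃ/ becomes [s] when no front vowel follows. /ʃ/ is underlying.
Hence 'egg' is /peniraʃ/ underlyingly.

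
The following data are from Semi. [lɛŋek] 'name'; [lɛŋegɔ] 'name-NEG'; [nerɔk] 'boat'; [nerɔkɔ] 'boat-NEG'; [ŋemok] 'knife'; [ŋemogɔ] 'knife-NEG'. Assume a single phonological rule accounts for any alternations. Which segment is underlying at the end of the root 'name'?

/g/

The stem for 'name' ends in [k] in [lɛŋek] but [g] in [lɛŋegɔ].
Compare 'boat', with invariant [k] in [nerɔk] and [nerɔkɔ]: an analysis with underlying /k/ and a rule producing [g] before the NEG suffix would wrongly predict alternation here too.
So /g/ is underlying, and a rule of word-final obstruent devoicing — voiced obstruents become voiceless word-finally — gives [k].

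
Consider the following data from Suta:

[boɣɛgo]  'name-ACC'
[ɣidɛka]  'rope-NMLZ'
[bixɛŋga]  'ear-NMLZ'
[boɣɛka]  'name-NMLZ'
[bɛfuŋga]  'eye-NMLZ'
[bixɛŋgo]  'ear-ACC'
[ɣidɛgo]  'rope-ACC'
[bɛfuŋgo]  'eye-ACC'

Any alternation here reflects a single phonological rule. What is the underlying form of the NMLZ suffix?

/-ka/

The NMLZ suffix surfaces as [-ga] and [-ka], depending on the final segment of the stem.
By contrast the ACC suffix keeps its initial [g] throughout — that segment must be underlying.
So the underlying form is /-ka/, and voiceless stops become voiced after a nasal.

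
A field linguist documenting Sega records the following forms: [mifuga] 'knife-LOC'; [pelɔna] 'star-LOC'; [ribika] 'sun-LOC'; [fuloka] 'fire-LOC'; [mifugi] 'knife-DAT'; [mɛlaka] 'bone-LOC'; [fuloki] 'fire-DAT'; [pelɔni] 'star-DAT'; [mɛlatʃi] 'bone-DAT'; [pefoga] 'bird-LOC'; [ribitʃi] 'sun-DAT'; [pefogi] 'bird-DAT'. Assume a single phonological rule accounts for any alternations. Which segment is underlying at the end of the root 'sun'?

/tʃ/

The stem for 'sun' ends in [tʃ] in [ribitʃi] but [k] in [ribika].
If /k/ were underlying and a rule turned it into [tʃ] before the DAT suffix, 'fire' would also alternate; but it has [k] in both [fuloki] and [fuloka].
Therefore /tʃ/ is basic and [k] is derived by depalatalization (palato-alveolar /tʃ/ becomes [k] when no front vowel follows).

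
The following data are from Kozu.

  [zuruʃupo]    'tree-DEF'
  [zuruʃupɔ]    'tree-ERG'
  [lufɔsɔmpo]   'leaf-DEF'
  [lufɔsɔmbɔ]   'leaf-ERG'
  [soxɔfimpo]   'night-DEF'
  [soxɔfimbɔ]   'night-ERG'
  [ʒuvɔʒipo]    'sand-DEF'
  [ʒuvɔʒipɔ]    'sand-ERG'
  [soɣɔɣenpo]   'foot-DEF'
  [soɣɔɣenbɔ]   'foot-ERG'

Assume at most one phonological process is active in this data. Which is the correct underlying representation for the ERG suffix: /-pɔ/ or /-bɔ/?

/-bɔ/

The ERG suffix surfaces as [-bɔ] and [-pɔ], depending on the final segment of the stem.
The DEF suffix, which begins with [p], is invariant after every stem; so [p] is not altered by any rule here.
So the underlying form is /-bɔ/, and voiced stops become voiceless after a vowel.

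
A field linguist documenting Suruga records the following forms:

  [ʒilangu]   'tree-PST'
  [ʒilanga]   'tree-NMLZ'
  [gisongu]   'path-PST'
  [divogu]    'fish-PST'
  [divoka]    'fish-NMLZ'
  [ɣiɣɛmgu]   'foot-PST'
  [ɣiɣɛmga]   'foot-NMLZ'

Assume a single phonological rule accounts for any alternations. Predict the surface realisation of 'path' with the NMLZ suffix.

The NMLZ suffix surfaces as [-ga] and [-ka], depending on the final segment of the stem.
By contrast the PST suffix keeps its initial [g] throughout — that segment must be underlying.
So the underlying form is /-ka/, and voiceless stops become voiced after a nasal.
After 'path', which ends in a nasal, the suffix surfaces as [-ga], giving [gisonga].

[gisonga]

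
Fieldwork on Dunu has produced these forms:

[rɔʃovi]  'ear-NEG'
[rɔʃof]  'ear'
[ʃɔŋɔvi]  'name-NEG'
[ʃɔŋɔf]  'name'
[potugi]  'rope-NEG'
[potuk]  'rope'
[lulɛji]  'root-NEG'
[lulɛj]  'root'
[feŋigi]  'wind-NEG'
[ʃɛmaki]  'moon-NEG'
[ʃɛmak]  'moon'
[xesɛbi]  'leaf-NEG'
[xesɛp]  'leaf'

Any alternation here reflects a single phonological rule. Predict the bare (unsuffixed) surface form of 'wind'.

[feŋik]

In [potugi] and [potuk] the final segment of 'rope' alternates: [g] ~ [k].
But 'moon' keeps [k] in both environments ([ʃɛmaki], [ʃɛmak]), so there is no rule changing /k/ to [g] before the NEG suffix.
So /g/ is underlying, and a rule of word-final obstruent devoicing — voiced obstruents become voiceless word-finally — gives [k].
The one attested form of 'wind', [feŋigi], shows underlying /feŋig/. Applying the same rule word-finally gives [feŋik].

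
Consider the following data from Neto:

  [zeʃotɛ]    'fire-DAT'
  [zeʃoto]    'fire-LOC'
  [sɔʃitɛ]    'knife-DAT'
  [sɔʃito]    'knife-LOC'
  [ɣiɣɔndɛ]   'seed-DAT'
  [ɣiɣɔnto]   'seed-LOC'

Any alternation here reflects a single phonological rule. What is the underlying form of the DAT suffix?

The DAT suffix surfaces as [-dɛ] and [-tɛ], depending on the final segment of the stem.
By contrast the LOC suffix keeps its initial [t] throughout — that segment must be underlying.
The DAT suffix is therefore /-dɛ/ underlyingly, with post-vocalic devoicing: voiced stops become voiceless after a vowel.

/-dɛ/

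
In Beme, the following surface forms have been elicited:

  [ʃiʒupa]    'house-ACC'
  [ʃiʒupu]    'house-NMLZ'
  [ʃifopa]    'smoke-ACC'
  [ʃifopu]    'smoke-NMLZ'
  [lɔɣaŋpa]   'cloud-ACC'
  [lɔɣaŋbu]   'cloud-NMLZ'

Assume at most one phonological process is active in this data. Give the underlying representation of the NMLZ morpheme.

/-bu/

The NMLZ suffix surfaces as [-bu] and [-pu], depending on the final segment of the stem.
By contrast the ACC suffix keeps its initial [p] throughout — that segment must be underlying.
So the underlying form is /-bu/, and voiced stops become voiceless after a vowel.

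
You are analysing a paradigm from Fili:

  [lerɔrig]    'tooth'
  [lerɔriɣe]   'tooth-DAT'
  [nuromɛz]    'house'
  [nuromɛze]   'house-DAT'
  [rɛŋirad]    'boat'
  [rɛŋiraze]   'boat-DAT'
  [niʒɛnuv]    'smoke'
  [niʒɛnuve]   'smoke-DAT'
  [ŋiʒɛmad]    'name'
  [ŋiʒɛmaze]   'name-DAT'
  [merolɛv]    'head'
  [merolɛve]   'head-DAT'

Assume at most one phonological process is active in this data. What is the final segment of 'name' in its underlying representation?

/d/

The stem for 'name' ends in [d] in [ŋiʒɛmad] but [z] in [ŋiʒɛmaze].
But 'house' keeps [z] in both environments ([nuromɛz], [nuromɛze]), so there is no rule changing /z/ to [d] in isolation.
The underlying segment must be /d/; voiced stops become fricatives between vowels, yielding [z] there.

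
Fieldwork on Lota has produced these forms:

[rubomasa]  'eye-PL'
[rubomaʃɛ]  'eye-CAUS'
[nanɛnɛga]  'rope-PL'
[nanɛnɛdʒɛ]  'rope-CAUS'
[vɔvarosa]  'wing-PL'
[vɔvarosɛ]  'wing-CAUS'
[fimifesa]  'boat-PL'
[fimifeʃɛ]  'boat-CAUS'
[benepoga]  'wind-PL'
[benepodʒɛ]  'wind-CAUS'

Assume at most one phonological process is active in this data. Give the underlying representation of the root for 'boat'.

/fimifeʃ/

In [fimifesa] and [fimifeʃɛ] the final segment of 'boat' alternates: [s] ~ [ʃ].
The stem 'wing' ([vɔvarosa], [vɔvarosɛ]) shows [s] unchanged in both environments, so [s] cannot be basic with [ʃ] derived before the CAUS suffix.
So /ʃ/ is underlying, and a rule of depalatalization — palato-alveolar /dʒ/ and /ʃ/ become [g] and [s] when no front vowel follows — gives [s].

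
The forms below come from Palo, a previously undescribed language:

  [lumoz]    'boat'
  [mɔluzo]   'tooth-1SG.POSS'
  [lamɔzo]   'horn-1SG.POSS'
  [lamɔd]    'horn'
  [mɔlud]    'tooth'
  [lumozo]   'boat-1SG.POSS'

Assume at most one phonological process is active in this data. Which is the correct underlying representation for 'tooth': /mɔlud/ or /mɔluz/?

In [mɔlud] and [mɔluzo] the final segment of 'tooth' alternates: [d] ~ [z].
Compare 'boat', with invariant [z] in [lumoz] and [lumozo]: an analysis with underlying /z/ and a rule producing [d] in isolation would wrongly predict alternation here too.
The alternation reflects intervocalic spirantization: voiced stops become fricatives between vowels. /d/ is underlying.

/mɔlud/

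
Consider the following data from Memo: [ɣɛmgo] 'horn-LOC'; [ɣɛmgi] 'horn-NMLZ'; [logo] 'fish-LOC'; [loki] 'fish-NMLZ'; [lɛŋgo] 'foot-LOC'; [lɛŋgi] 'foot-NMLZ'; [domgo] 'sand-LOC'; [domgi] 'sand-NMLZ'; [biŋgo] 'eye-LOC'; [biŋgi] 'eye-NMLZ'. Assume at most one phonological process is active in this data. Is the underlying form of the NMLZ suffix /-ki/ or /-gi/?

The NMLZ morpheme has two allomorphs, [-gi] and [-ki].
By contrast the LOC suffix keeps its initial [g] throughout — that segment must be underlying.
The NMLZ suffix is therefore /-ki/ underlyingly, with post-nasal voicing: voiceless stops become voiced after a nasal.

/-ki/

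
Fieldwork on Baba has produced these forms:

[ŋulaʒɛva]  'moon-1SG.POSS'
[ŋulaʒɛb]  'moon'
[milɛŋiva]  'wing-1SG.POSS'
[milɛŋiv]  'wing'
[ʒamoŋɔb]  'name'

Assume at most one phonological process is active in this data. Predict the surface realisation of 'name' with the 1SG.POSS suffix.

[ʒamoŋɔva]

'moon' shows [v] ~ [b] at the end of the stem ([ŋulaʒɛva] vs [ŋulaʒɛb]).
But 'wing' keeps [v] in both environments ([milɛŋiva], [milɛŋiv]), so there is no rule changing /v/ to [b] in isolation.
So /b/ is underlying, and a rule of intervocalic spirantization — voiced stops become fricatives between vowels — gives [v].
The one attested form of 'name', [ʒamoŋɔb], shows underlying /ʒamoŋɔb/. Applying the same rule between vowels gives [ʒamoŋɔva].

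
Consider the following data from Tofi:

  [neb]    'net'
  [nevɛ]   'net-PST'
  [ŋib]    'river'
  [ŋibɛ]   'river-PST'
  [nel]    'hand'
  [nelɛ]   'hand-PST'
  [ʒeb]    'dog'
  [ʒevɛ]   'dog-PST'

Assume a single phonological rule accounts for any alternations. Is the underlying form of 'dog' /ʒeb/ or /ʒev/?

In [ʒeb] and [ʒevɛ] the final segment of 'dog' alternates: [b] ~ [v].
But 'river' keeps [b] in both environments ([ŋib], [ŋibɛ]), so there is no rule changing /b/ to [v] before the PST suffix.
Therefore /v/ is basic and [b] is derived by word-final hardening (voiced fricatives become stops word-finally).

/ʒev/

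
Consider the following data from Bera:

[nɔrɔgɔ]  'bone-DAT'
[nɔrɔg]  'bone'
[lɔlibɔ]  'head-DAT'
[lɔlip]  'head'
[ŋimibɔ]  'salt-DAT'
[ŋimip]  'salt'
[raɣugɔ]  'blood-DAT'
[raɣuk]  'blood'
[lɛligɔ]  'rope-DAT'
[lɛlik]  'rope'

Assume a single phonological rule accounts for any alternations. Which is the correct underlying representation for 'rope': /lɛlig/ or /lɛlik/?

/lɛlik/

'rope' shows [g] ~ [k] at the end of the stem ([lɛligɔ] vs [lɛlik]).
The stem 'bone' ([nɔrɔgɔ], [nɔrɔg]) shows [g] unchanged in both environments, so [g] cannot be basic with [k] derived in isolation.
So /k/ is underlying, and a rule of intervocalic voicing — voiceless stops become voiced between vowels — gives [g].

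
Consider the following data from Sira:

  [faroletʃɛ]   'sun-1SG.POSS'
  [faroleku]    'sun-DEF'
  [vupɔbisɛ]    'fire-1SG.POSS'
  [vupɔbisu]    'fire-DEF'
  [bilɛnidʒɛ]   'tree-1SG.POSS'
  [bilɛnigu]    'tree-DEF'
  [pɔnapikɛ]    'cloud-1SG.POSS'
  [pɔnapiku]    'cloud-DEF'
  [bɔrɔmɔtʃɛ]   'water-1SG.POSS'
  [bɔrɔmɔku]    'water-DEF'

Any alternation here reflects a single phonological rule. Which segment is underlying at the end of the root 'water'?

/tʃ/

The root 'water' surfaces as [bɔrɔmɔtʃɛ] and [bɔrɔmɔku], with a stem-final [tʃ] ~ [k] alternation.
Compare 'cloud', with invariant [k] in [pɔnapikɛ] and [pɔnapiku]: an analysis with underlying /k/ and a rule producing [tʃ] before the 1SG.POSS suffix would wrongly predict alternation here too.
Therefore /tʃ/ is basic and [k] is derived by depalatalization (palato-alveolar /tʃ/ and /dʒ/ become [k] and [g] when no front vowel follows).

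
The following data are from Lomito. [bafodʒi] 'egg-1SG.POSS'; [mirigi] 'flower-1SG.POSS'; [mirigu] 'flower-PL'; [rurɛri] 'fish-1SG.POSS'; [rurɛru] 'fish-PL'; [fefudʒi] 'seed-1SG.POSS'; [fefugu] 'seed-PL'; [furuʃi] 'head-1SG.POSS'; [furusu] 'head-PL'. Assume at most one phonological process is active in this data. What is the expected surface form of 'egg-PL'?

In [fefudʒi] and [fefugu] the final segment of 'seed' alternates: [dʒ] ~ [g].
The stem 'flower' ([mirigi], [mirigu]) shows [g] unchanged in both environments, so [g] cannot be basic with [dʒ] derived before the 1SG.POSS suffix.
Therefore /dʒ/ is basic and [g] is derived by depalatalization (palato-alveolar /dʒ/ and /ʃ/ become [g] and [s] when no front vowel follows).
The one attested form of 'egg', [bafodʒi], shows underlying /bafodʒ/. Applying the same rule when no front vowel follows gives [bafogu].

[bafogu]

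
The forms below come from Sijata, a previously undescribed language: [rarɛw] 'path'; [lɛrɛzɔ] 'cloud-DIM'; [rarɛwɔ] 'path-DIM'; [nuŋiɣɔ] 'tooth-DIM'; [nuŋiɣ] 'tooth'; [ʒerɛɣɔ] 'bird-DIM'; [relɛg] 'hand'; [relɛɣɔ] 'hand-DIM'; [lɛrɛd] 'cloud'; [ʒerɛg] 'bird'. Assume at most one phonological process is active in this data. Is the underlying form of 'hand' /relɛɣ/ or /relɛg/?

/relɛg/

The stem for 'hand' ends in [ɣ] in [relɛɣɔ] but [g] in [relɛg].
But 'tooth' keeps [ɣ] in both environments ([nuŋiɣɔ], [nuŋiɣ]), so there is no rule changing /ɣ/ to [g] in isolation.
Therefore /g/ is basic and [ɣ] is derived by intervocalic spirantization (voiced stops become fricatives between vowels).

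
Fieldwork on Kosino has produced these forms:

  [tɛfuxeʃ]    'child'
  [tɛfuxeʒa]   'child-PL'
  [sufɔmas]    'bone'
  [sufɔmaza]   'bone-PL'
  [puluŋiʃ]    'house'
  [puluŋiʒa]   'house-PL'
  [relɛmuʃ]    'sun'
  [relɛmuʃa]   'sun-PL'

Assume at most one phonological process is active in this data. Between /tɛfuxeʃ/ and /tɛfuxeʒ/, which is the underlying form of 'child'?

/tɛfuxeʒ/

In [tɛfuxeʃ] and [tɛfuxeʒa] the final segment of 'child' alternates: [ʃ] ~ [ʒ].
If /ʃ/ were underlying and a rule turned it into [ʒ] before the PL suffix, 'sun' would also alternate; but it has [ʃ] in both [relɛmuʃ] and [relɛmuʃa].
So /ʒ/ is underlying, and a rule of word-final obstruent devoicing — voiced obstruents become voiceless word-finally — gives [ʃ].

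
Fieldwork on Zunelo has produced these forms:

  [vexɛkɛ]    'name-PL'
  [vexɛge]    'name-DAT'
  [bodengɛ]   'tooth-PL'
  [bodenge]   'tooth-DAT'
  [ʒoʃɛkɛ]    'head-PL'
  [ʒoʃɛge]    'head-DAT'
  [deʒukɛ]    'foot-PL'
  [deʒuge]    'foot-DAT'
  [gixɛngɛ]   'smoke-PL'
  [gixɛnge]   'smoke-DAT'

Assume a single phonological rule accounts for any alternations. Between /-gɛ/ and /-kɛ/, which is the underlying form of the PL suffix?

The PL morpheme has two allomorphs, [-gɛ] and [-kɛ].
By contrast the DAT suffix keeps its initial [g] throughout — that segment must be underlying.
The PL suffix is therefore /-kɛ/ underlyingly, with post-nasal voicing: voiceless stops become voiced after a nasal.

/-kɛ/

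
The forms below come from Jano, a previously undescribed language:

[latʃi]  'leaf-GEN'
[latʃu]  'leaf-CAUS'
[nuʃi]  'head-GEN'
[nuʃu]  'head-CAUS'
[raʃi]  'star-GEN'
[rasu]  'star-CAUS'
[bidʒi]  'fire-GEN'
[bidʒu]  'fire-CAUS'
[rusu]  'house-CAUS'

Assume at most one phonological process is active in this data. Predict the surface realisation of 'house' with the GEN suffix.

'star' shows [ʃ] ~ [s] at the end of the stem ([raʃi] vs [rasu]).
But 'head' keeps [ʃ] in both environments ([nuʃi], [nuʃu]), so there is no rule changing /ʃ/ to [s] before the CAUS suffix.
So /s/ is underlying, and a rule of palatalization before a front vowel — /s/ becomes palato-alveolar [ʃ] before a front vowel — gives [ʃ].
The one attested form of 'house', [rusu], shows underlying /rus/. Applying the same rule before a front vowel gives [ruʃi].

[ruʃi]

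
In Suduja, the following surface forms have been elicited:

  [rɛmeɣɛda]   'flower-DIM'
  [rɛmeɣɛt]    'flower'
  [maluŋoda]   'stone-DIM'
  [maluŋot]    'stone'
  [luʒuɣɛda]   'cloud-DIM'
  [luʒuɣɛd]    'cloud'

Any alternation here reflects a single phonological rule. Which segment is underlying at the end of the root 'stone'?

/t/

The root 'stone' surfaces as [maluŋoda] and [maluŋot], with a stem-final [d] ~ [t] alternation.
The stem 'cloud' ([luʒuɣɛda], [luʒuɣɛd]) shows [d] unchanged in both environments, so [d] cannot be basic with [t] derived in isolation.
The alternation reflects intervocalic voicing: voiceless stops become voiced between vowels. /t/ is underlying.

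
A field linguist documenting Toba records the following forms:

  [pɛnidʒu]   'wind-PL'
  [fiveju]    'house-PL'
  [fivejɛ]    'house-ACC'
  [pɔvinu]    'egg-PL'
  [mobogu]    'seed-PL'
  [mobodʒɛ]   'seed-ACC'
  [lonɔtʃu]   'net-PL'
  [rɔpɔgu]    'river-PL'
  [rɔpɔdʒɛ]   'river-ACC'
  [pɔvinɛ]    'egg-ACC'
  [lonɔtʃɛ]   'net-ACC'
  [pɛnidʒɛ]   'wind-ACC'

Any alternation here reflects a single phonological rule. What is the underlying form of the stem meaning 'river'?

The stem for 'river' ends in [dʒ] in [rɔpɔdʒɛ] but [g] in [rɔpɔgu].
But 'wind' keeps [dʒ] in both environments ([pɛnidʒɛ], [pɛnidʒu]), so there is no rule changing /dʒ/ to [g] before the PL suffix.
So /g/ is underlying, and a rule of palatalization before a front vowel — /g/ becomes palato-alveolar [dʒ] before a front vowel — gives [dʒ].

/rɔpɔg/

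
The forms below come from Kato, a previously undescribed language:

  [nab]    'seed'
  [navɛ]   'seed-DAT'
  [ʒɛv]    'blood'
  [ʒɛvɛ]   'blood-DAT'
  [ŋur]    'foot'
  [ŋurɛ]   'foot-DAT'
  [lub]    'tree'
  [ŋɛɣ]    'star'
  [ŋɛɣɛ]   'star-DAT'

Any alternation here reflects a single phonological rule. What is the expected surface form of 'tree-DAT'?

[luvɛ]

'seed' shows [b] ~ [v] at the end of the stem ([nab] vs [navɛ]).
But 'blood' keeps [v] in both environments ([ʒɛv], [ʒɛvɛ]), so there is no rule changing /v/ to [b] in isolation.
Therefore /b/ is basic and [v] is derived by intervocalic spirantization (voiced stops become fricatives between vowels).
The one attested form of 'tree', [lub], shows underlying /lub/. Applying the same rule between vowels gives [luvɛ].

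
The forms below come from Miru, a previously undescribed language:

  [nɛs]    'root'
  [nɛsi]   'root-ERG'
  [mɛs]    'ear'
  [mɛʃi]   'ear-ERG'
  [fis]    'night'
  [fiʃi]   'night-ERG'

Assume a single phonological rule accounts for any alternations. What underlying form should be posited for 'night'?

/fiʃ/

'night' shows [s] ~ [ʃ] at the end of the stem ([fis] vs [fiʃi]).
If /s/ were underlying and a rule turned it into [ʃ] before the ERG suffix, 'root' would also alternate; but it has [s] in both [nɛs] and [nɛsi].
The underlying segment must be /ʃ/; palato-alveolar /ʃ/ becomes [s] when no front vowel follows, yielding [s] there.
The underlying form of 'night' is therefore /fiʃ/.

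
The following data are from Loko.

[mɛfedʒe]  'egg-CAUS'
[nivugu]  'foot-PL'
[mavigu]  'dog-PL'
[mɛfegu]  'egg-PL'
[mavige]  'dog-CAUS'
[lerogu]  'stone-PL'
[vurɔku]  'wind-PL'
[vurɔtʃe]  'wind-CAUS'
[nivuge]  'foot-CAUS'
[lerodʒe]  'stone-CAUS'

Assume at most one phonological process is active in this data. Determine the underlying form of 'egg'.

/mɛfedʒ/

'egg' shows [dʒ] ~ [g] at the end of the stem ([mɛfedʒe] vs [mɛfegu]).
If /g/ were underlying and a rule turned it into [dʒ] before the CAUS suffix, 'dog' would also alternate; but it has [g] in both [mavige] and [mavigu].
The underlying segment must be /dʒ/; palato-alveolar /tʃ/ and /dʒ/ become [k] and [g] when no front vowel follows, yielding [g] there.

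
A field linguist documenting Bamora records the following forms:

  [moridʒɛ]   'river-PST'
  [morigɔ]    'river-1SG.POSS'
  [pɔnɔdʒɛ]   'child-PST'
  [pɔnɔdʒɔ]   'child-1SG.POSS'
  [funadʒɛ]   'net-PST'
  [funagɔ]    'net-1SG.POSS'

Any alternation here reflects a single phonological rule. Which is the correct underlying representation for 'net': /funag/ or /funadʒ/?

/funag/

The root 'net' surfaces as [funadʒɛ] and [funagɔ], with a stem-final [dʒ] ~ [g] alternation.
But 'child' keeps [dʒ] in both environments ([pɔnɔdʒɛ], [pɔnɔdʒɔ]), so there is no rule changing /dʒ/ to [g] before the 1SG.POSS suffix.
The underlying segment must be /g/; /g/ becomes palato-alveolar [dʒ] before a front vowel, yielding [dʒ] there.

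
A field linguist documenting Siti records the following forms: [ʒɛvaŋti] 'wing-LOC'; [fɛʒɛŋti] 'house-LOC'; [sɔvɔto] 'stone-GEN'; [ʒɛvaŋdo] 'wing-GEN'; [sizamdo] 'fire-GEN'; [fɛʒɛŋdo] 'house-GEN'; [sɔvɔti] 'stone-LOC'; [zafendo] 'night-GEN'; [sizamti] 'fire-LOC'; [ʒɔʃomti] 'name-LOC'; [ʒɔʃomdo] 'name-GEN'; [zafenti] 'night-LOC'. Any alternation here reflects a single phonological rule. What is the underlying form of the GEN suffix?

The GEN morpheme has two allomorphs, [-do] and [-to].
The LOC suffix, which begins with [t], is invariant after every stem; so [t] is not altered by any rule here.
So the underlying form is /-do/, and voiced stops become voiceless after a vowel.

/-do/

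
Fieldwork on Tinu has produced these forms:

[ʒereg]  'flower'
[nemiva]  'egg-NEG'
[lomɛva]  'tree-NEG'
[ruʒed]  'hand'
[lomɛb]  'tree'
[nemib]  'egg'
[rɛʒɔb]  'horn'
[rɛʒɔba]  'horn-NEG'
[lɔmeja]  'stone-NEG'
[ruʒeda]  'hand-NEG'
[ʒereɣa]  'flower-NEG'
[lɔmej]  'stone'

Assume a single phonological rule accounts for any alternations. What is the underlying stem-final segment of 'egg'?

/v/

The root 'egg' surfaces as [nemiva] and [nemib], with a stem-final [v] ~ [b] alternation.
But 'horn' keeps [b] in both environments ([rɛʒɔba], [rɛʒɔb]), so there is no rule changing /b/ to [v] before the NEG suffix.
The alternation reflects word-final hardening: voiced fricatives become stops word-finally. /v/ is underlying.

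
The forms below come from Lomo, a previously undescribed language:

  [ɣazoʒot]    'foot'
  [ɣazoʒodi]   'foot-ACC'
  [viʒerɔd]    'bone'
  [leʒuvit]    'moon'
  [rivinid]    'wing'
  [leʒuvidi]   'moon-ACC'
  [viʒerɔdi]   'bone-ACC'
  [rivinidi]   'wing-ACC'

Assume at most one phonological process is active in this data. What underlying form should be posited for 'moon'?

The stem for 'moon' ends in [d] in [leʒuvidi] but [t] in [leʒuvit].
But 'wing' keeps [d] in both environments ([rivinidi], [rivinid]), so there is no rule changing /d/ to [t] in isolation.
The alternation reflects intervocalic voicing: voiceless stops become voiced between vowels. /t/ is underlying.

/leʒuvit/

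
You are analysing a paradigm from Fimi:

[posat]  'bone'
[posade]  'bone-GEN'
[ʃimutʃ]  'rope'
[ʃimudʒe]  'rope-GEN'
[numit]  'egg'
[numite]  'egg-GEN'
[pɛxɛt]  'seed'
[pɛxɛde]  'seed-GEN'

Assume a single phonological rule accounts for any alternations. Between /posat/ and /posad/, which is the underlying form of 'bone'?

/posad/

The root 'bone' surfaces as [posat] and [posade], with a stem-final [t] ~ [d] alternation.
But 'egg' keeps [t] in both environments ([numit], [numite]), so there is no rule changing /t/ to [d] before the GEN suffix.
The underlying segment must be /d/; voiced obstruents become voiceless word-finally, yielding [t] there.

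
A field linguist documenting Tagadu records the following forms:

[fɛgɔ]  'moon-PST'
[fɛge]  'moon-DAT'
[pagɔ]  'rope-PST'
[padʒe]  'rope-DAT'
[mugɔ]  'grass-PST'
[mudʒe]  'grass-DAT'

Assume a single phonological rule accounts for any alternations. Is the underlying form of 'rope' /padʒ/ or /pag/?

/padʒ/

'rope' shows [g] ~ [dʒ] at the end of the stem ([pagɔ] vs [padʒe]).
If /g/ were underlying and a rule turned it into [dʒ] before the DAT suffix, 'moon' would also alternate; but it has [g] in both [fɛgɔ] and [fɛge].
So /dʒ/ is underlying, and a rule of depalatalization — palato-alveolar /dʒ/ becomes [g] when no front vowel follows — gives [g].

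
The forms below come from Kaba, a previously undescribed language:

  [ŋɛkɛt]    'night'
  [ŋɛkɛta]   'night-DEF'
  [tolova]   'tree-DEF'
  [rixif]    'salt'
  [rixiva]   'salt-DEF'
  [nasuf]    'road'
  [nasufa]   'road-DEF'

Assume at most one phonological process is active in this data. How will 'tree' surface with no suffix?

The stem for 'salt' ends in [f] in [rixif] but [v] in [rixiva].
The stem 'road' ([nasuf], [nasufa]) shows [f] unchanged in both environments, so [f] cannot be basic with [v] derived before the DEF suffix.
The alternation reflects word-final obstruent devoicing: voiced obstruents become voiceless word-finally. /v/ is underlying.
The one attested form of 'tree', [tolova], shows underlying /tolov/. Applying the same rule word-finally gives [tolof].

[tolof]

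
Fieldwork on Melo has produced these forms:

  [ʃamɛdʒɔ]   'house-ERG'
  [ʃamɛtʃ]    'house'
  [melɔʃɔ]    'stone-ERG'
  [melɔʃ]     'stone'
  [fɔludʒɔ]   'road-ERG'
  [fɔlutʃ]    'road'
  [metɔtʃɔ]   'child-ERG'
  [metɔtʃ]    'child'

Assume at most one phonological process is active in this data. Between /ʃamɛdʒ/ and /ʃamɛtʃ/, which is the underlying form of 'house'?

/ʃamɛdʒ/

'house' shows [dʒ] ~ [tʃ] at the end of the stem ([ʃamɛdʒɔ] vs [ʃamɛtʃ]).
The stem 'child' ([metɔtʃɔ], [metɔtʃ]) shows [tʃ] unchanged in both environments, so [tʃ] cannot be basic with [dʒ] derived before the ERG suffix.
So /dʒ/ is underlying, and a rule of word-final obstruent devoicing — voiced obstruents become voiceless word-finally — gives [tʃ].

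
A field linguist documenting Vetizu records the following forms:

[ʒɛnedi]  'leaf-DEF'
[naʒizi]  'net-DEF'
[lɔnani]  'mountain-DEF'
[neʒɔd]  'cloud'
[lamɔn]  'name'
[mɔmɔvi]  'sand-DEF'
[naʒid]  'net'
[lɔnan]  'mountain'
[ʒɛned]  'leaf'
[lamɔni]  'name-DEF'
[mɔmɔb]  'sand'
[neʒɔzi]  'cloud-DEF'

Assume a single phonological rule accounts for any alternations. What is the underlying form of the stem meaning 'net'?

/naʒiz/

The stem for 'net' ends in [z] in [naʒizi] but [d] in [naʒid].
Compare 'leaf', with invariant [d] in [ʒɛnedi] and [ʒɛned]: an analysis with underlying /d/ and a rule producing [z] before the DEF suffix would wrongly predict alternation here too.
Therefore /z/ is basic and [d] is derived by word-final hardening (voiced fricatives become stops word-finally).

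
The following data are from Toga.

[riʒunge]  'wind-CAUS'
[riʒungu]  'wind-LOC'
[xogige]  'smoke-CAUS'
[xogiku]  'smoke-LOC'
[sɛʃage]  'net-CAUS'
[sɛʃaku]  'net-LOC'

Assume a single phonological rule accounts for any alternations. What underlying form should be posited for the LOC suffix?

/-ku/

The LOC morpheme has two allomorphs, [-gu] and [-ku].
The CAUS suffix, which begins with [g], is invariant after every stem; so [g] is not altered by any rule here.
The LOC suffix is therefore /-ku/ underlyingly, with post-nasal voicing: voiceless stops become voiced after a nasal.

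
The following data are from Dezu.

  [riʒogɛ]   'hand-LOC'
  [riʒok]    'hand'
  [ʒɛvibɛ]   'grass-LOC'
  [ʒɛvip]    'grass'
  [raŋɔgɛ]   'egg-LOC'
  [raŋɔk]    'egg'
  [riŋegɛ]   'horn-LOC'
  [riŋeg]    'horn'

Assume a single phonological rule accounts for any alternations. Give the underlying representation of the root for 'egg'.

In [raŋɔgɛ] and [raŋɔk] the final segment of 'egg' alternates: [g] ~ [k].
But 'horn' keeps [g] in both environments ([riŋegɛ], [riŋeg]), so there is no rule changing /g/ to [k] in isolation.
The alternation reflects intervocalic voicing: voiceless stops become voiced between vowels. /k/ is underlying.
So 'egg' = /raŋɔk/.

/raŋɔk/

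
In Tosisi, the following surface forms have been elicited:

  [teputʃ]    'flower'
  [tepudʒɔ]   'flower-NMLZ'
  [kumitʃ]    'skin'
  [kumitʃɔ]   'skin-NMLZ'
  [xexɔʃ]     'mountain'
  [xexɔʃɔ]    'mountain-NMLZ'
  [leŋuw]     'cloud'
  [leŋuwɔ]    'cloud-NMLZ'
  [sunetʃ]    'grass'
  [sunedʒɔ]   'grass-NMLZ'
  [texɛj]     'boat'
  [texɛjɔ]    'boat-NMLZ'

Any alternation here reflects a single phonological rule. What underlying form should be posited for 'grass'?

/sunedʒ/

In [sunetʃ] and [sunedʒɔ] the final segment of 'grass' alternates: [tʃ] ~ [dʒ].
If /tʃ/ were underlying and a rule turned it into [dʒ] before the NMLZ suffix, 'skin' would also alternate; but it has [tʃ] in both [kumitʃ] and [kumitʃɔ].
Therefore /dʒ/ is basic and [tʃ] is derived by word-final obstruent devoicing (voiced obstruents become voiceless word-finally).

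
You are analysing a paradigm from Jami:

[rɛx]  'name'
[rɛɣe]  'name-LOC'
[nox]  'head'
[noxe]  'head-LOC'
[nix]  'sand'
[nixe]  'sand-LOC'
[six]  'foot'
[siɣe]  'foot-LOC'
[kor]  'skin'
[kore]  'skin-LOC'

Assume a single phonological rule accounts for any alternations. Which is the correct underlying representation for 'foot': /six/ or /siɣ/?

The root 'foot' surfaces as [six] and [siɣe], with a stem-final [x] ~ [ɣ] alternation.
Compare 'sand', with invariant [x] in [nix] and [nixe]: an analysis with underlying /x/ and a rule producing [ɣ] before the LOC suffix would wrongly predict alternation here too.
The alternation reflects word-final obstruent devoicing: voiced obstruents become voiceless word-finally. /ɣ/ is underlying.

/siɣ/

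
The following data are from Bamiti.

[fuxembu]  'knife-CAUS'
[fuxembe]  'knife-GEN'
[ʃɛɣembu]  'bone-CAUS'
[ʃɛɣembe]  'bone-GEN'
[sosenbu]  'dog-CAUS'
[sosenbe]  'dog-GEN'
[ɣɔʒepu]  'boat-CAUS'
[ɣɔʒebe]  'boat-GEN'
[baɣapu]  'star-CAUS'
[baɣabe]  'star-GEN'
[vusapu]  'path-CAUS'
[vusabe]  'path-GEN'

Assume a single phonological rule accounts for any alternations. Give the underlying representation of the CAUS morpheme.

The CAUS morpheme has two allomorphs, [-bu] and [-pu].
By contrast the GEN suffix keeps its initial [b] throughout — that segment must be underlying.
So the underlying form is /-pu/, and voiceless stops become voiced after a nasal.

/-pu/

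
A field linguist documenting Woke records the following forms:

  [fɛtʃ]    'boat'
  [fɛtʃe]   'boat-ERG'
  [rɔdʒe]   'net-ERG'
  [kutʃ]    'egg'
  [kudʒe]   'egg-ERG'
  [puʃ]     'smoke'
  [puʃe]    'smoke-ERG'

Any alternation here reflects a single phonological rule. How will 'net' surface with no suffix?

The root 'egg' surfaces as [kutʃ] and [kudʒe], with a stem-final [tʃ] ~ [dʒ] alternation.
But 'boat' keeps [tʃ] in both environments ([fɛtʃ], [fɛtʃe]), so there is no rule changing /tʃ/ to [dʒ] before the ERG suffix.
So /dʒ/ is underlying, and a rule of word-final obstruent devoicing — voiced obstruents become voiceless word-finally — gives [tʃ].
From [rɔdʒe] the stem 'net' is /rɔdʒ/; word-finally this yields [rɔtʃ].

[rɔtʃ]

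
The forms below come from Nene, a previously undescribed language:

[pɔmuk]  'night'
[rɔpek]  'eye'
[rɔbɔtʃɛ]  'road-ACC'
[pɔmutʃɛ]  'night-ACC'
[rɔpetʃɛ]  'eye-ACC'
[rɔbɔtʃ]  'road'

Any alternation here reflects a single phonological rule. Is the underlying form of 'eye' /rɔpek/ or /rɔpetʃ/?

/rɔpek/

The stem for 'eye' ends in [tʃ] in [rɔpetʃɛ] but [k] in [rɔpek].
Compare 'road', with invariant [tʃ] in [rɔbɔtʃɛ] and [rɔbɔtʃ]: an analysis with underlying /tʃ/ and a rule producing [k] in isolation would wrongly predict alternation here too.
The underlying segment must be /k/; /k/ becomes palato-alveolar [tʃ] before a front vowel, yielding [tʃ] there.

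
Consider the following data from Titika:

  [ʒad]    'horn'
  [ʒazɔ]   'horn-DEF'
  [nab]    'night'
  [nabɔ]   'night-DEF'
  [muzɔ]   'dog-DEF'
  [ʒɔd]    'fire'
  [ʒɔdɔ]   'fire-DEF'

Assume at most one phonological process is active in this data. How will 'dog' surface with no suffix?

[mud]

The stem for 'horn' ends in [d] in [ʒad] but [z] in [ʒazɔ].
Compare 'fire', with invariant [d] in [ʒɔd] and [ʒɔdɔ]: an analysis with underlying /d/ and a rule producing [z] before the DEF suffix would wrongly predict alternation here too.
So /z/ is underlying, and a rule of word-final hardening — voiced fricatives become stops word-finally — gives [d].
The one attested form of 'dog', [muzɔ], shows underlying /muz/. Applying the same rule word-finally gives [mud].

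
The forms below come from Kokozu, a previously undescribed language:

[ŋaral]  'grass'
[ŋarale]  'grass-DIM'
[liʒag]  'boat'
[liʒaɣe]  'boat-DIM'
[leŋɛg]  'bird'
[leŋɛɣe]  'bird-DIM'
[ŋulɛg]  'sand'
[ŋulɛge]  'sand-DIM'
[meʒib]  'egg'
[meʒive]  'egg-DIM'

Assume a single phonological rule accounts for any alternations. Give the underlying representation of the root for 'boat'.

/liʒaɣ/

The stem for 'boat' ends in [g] in [liʒag] but [ɣ] in [liʒaɣe].
Compare 'sand', with invariant [g] in [ŋulɛg] and [ŋulɛge]: an analysis with underlying /g/ and a rule producing [ɣ] before the DIM suffix would wrongly predict alternation here too.
The alternation reflects word-final hardening: voiced fricatives become stops word-finally. /ɣ/ is underlying.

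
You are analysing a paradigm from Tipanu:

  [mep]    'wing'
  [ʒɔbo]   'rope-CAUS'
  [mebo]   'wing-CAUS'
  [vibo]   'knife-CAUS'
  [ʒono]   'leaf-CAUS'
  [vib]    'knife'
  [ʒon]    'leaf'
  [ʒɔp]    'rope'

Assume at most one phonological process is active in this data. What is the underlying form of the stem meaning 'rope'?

/ʒɔp/

The stem for 'rope' ends in [b] in [ʒɔbo] but [p] in [ʒɔp].
Compare 'knife', with invariant [b] in [vibo] and [vib]: an analysis with underlying /b/ and a rule producing [p] in isolation would wrongly predict alternation here too.
Therefore /p/ is basic and [b] is derived by intervocalic voicing (voiceless stops become voiced between vowels).
Hence 'rope' is /ʒɔp/ underlyingly.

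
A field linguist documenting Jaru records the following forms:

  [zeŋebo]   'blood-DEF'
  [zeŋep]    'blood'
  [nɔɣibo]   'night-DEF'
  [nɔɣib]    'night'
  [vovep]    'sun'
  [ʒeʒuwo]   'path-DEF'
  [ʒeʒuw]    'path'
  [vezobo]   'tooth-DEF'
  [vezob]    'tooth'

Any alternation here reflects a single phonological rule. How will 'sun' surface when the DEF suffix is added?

[vovebo]

The root 'blood' surfaces as [zeŋebo] and [zeŋep], with a stem-final [b] ~ [p] alternation.
But 'tooth' keeps [b] in both environments ([vezobo], [vezob]), so there is no rule changing /b/ to [p] in isolation.
The underlying segment must be /p/; voiceless stops become voiced between vowels, yielding [b] there.
From [vovep] the stem 'sun' is /vovep/; between vowels this yields [vovebo].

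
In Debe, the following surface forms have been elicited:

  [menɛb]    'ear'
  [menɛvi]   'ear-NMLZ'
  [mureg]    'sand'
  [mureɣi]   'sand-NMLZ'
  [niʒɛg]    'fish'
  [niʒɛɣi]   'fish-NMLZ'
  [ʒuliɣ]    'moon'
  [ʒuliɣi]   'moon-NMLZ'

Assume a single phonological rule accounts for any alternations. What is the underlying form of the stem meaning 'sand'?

/mureg/

'sand' shows [g] ~ [ɣ] at the end of the stem ([mureg] vs [mureɣi]).
The stem 'moon' ([ʒuliɣ], [ʒuliɣi]) shows [ɣ] unchanged in both environments, so [ɣ] cannot be basic with [g] derived in isolation.
Therefore /g/ is basic and [ɣ] is derived by intervocalic spirantization (voiced stops become fricatives between vowels).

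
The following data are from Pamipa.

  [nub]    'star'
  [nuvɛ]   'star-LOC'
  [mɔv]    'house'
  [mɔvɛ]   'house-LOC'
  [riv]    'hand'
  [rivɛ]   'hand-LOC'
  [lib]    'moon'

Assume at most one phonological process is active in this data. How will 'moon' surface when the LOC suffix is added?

The root 'star' surfaces as [nub] and [nuvɛ], with a stem-final [b] ~ [v] alternation.
But 'hand' keeps [v] in both environments ([riv], [rivɛ]), so there is no rule changing /v/ to [b] in isolation.
Therefore /b/ is basic and [v] is derived by intervocalic spirantization (voiced stops become fricatives between vowels).
From [lib] the stem 'moon' is /lib/; between vowels this yields [livɛ].

[livɛ]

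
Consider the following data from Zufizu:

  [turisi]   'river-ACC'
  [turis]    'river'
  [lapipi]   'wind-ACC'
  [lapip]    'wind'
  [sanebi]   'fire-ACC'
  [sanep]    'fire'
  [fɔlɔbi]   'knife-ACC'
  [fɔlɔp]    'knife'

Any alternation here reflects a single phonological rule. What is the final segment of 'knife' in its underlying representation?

In [fɔlɔbi] and [fɔlɔp] the final segment of 'knife' alternates: [b] ~ [p].
But 'wind' keeps [p] in both environments ([lapipi], [lapip]), so there is no rule changing /p/ to [b] before the ACC suffix.
Therefore /b/ is basic and [p] is derived by word-final obstruent devoicing (voiced obstruents become voiceless word-finally).

/b/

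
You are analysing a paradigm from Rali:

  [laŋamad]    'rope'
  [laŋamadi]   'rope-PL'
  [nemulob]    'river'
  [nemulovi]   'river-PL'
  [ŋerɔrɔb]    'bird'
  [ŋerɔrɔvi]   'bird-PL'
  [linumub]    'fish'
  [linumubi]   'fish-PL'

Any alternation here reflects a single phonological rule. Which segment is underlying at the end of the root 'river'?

/v/

'river' shows [b] ~ [v] at the end of the stem ([nemulob] vs [nemulovi]).
The stem 'fish' ([linumub], [linumubi]) shows [b] unchanged in both environments, so [b] cannot be basic with [v] derived before the PL suffix.
So /v/ is underlying, and a rule of word-final hardening — voiced fricatives become stops word-finally — gives [b].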